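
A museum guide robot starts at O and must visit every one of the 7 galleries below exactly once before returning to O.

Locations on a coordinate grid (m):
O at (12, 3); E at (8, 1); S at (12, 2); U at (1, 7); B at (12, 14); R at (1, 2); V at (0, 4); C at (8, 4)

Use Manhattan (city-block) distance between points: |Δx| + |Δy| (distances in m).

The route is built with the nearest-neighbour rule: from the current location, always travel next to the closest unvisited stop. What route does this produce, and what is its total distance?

Total distance 54 m via the nearest-neighbour route O → S → E → C → V → R → U → B → O.

At O the remaining stops are S 1, C 5, E 6, B 11, R 12, V 13, U 15; go to S.
At S the remaining stops are E 5, C 6, R 11, B 12, V 14, U 16; go to E.
At E the remaining stops are C 3, R 8, V 11, U 13, B 17; go to C.
At C the remaining stops are V 8, R 9, U 10, B 14; go to V.
At V the remaining stops are R 3, U 4, B 22; go to R.
At R the remaining stops are U 5, B 23; go to U.
At U the remaining stops are B 18; go to B.
Return B→O: 11.
Total = 1 + 5 + 3 + 8 + 3 + 5 + 18 + 11 = 54.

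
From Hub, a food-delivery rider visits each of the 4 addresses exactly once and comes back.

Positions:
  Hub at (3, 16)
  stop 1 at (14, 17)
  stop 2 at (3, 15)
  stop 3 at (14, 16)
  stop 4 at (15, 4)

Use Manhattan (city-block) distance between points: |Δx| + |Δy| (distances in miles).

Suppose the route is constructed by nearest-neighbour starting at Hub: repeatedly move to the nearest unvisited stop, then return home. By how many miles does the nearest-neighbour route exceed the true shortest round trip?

Excess over optimum: 2 miles.

Hub: stop 2=1, stop 3=11, stop 1=12, stop 4=24 ⇒ stop 2
stop 2: stop 3=12, stop 1=13, stop 4=23 ⇒ stop 3
stop 3: stop 1=1, stop 4=13 ⇒ stop 1
stop 1: stop 4=14 ⇒ stop 4
NN route Hub → stop 2 → stop 3 → stop 1 → stop 4 → Hub costs 52.
Optimal: Hub → stop 1 → stop 3 → stop 4 → stop 2 → Hub costs 50 (by enumerating all 12 distinct tours).
Excess = 52 − 50 = 2.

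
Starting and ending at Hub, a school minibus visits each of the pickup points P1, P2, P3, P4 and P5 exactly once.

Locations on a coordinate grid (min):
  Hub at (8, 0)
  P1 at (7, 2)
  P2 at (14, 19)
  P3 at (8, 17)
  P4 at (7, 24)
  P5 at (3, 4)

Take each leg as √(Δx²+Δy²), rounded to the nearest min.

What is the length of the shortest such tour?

There are 60 distinct closed tours to check (reversals are equivalent).
Hub→P1→P2→P3→P4→P5→Hub: 2+18+6+7+20+6 = 59
Hub→P1→P2→P3→P5→P4→Hub: 2+18+6+14+20+24 = 84
Hub→P1→P2→P4→P3→P5→Hub: 2+18+9+7+14+6 = 56
Hub→P1→P2→P4→P5→P3→Hub: 2+18+9+20+14+17 = 80
Hub→P1→P2→P5→P3→P4→Hub: 2+18+19+14+7+24 = 84
Hub→P1→P2→P5→P4→P3→Hub: 2+18+19+20+7+17 = 83
Hub→P1→P3→P2→P4→P5→Hub: 2+15+6+9+20+6 = 58
Hub→P1→P3→P2→P5→P4→Hub: 2+15+6+19+20+24 = 86
Hub→P1→P3→P4→P2→P5→Hub: 2+15+7+9+19+6 = 58
Hub→P1→P3→P4→P5→P2→Hub: 2+15+7+20+19+20 = 83
Hub→P1→P3→P5→P2→P4→Hub: 2+15+14+19+9+24 = 83
Hub→P1→P3→P5→P4→P2→Hub: 2+15+14+20+9+20 = 80
Hub→P1→P4→P2→P3→P5→Hub: 2+22+9+6+14+6 = 59
Hub→P1→P4→P2→P5→P3→Hub: 2+22+9+19+14+17 = 83
… (46 more)
The minimum is 56.
One optimal route: Hub → P1 → P2 → P4 → P3 → P5 → Hub (or its reverse).

56 min — the shortest possible round trip.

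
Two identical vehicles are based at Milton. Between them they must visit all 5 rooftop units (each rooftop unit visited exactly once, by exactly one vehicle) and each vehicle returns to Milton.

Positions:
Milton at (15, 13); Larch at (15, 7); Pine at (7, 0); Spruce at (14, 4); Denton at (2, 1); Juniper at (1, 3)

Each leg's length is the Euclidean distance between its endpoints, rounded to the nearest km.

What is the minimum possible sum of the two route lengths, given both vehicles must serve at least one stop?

53 km — the smallest possible combined total.

Check every non-empty split of the stops between the two vehicles; for each half take its own optimal tour:
  {Larch} + {Pine, Spruce, Denton, Juniper}: 12 + 41 = 53
  {Pine} + {Larch, Spruce, Denton, Juniper}: 30 + 40 = 70
  {Larch, Pine} + {Spruce, Denton, Juniper}: 32 + 40 = 72
  {Spruce} + {Larch, Pine, Denton, Juniper}: 18 + 41 = 59
  {Larch, Spruce} + {Pine, Denton, Juniper}: 18 + 39 = 57
  {Pine, Spruce} + {Larch, Denton, Juniper}: 32 + 39 = 71
  … (15 splits in total)
Best: vehicle 1 Milton → Larch → Milton = 12; vehicle 2 Milton → Spruce → Pine → Denton → Juniper → Milton = 41; combined 53.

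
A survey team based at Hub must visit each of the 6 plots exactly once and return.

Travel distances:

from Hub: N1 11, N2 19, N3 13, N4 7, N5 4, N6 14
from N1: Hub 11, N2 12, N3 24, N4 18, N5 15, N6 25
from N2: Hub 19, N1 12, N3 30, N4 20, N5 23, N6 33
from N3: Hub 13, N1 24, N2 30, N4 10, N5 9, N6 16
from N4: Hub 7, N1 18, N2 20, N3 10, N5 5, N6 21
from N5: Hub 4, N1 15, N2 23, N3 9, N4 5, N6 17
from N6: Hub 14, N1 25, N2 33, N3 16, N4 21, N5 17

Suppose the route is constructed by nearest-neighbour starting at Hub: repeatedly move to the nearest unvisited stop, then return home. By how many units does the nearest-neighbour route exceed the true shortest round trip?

Hub: N5=4, N4=7, N1=11, N3=13, N6=14, N2=19 ⇒ N5
N5: N4=5, N3=9, N1=15, N6=17, N2=23 ⇒ N4
N4: N3=10, N1=18, N2=20, N6=21 ⇒ N3
N3: N6=16, N1=24, N2=30 ⇒ N6
N6: N1=25, N2=33 ⇒ N1
N1: N2=12 ⇒ N2
NN route Hub → N5 → N4 → N3 → N6 → N1 → N2 → Hub costs 91.
Optimal: Hub → N1 → N2 → N4 → N5 → N3 → N6 → Hub costs 87 (by enumerating all 360 distinct tours).
Excess = 91 − 87 = 4.

Excess over optimum: 4.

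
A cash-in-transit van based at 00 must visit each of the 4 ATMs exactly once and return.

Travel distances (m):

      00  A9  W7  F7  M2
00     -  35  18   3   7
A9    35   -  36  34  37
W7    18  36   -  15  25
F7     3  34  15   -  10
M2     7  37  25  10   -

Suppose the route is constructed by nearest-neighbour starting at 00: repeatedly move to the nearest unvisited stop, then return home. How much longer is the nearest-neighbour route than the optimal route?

Excess over optimum: 11 m.

From 00: F7=3, M2=7, W7=18, A9=35 → choose F7 (3).
From F7: M2=10, W7=15, A9=34 → choose M2 (10).
From M2: W7=25, A9=37 → choose W7 (25).
From W7: A9=36 → choose A9 (36).
NN route 00 → F7 → M2 → W7 → A9 → 00 costs 109.
Optimal: 00 → F7 → W7 → A9 → M2 → 00 costs 98 (by enumerating all 12 distinct tours).
Excess = 109 − 98 = 11.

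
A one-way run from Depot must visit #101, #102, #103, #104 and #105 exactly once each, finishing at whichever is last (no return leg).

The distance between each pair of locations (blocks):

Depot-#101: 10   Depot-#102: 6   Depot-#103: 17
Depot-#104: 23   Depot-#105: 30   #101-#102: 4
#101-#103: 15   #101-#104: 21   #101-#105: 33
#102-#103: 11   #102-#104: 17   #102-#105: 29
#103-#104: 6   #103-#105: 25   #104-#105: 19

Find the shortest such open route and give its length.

Minimum one-way distance = 50 blocks.

There are 5! = 120 possible orderings.
Depot - #101 - #102 - #103 - #104 - #105: 10+4+11+6+19 = 50
Depot - #101 - #102 - #103 - #105 - #104: 10+4+11+25+19 = 69
Depot - #101 - #102 - #104 - #103 - #105: 10+4+17+6+25 = 62
Depot - #101 - #102 - #104 - #105 - #103: 10+4+17+19+25 = 75
Depot - #101 - #102 - #105 - #103 - #104: 10+4+29+25+6 = 74
Depot - #101 - #102 - #105 - #104 - #103: 10+4+29+19+6 = 68
Depot - #101 - #103 - #102 - #104 - #105: 10+15+11+17+19 = 72
Depot - #101 - #103 - #102 - #105 - #104: 10+15+11+29+19 = 84
Depot - #101 - #103 - #104 - #102 - #105: 10+15+6+17+29 = 77
Depot - #101 - #103 - #104 - #105 - #102: 10+15+6+19+29 = 79
Depot - #101 - #103 - #105 - #102 - #104: 10+15+25+29+17 = 96
Depot - #101 - #103 - #105 - #104 - #102: 10+15+25+19+17 = 86
Depot - #101 - #104 - #102 - #103 - #105: 10+21+17+11+25 = 84
Depot - #101 - #104 - #102 - #105 - #103: 10+21+17+29+25 = 102
… (106 more)
The minimum is 50.
One shortest path: Depot → #101 → #102 → #103 → #104 → #105.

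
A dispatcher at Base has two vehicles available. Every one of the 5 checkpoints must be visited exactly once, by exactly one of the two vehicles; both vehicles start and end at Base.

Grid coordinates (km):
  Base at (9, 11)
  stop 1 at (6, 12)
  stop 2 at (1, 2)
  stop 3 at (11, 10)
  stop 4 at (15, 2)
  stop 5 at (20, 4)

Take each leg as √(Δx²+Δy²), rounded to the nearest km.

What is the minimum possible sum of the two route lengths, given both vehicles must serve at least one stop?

There are 2^4 − 1 = 15 ways to divide the 5 stops into two non-empty groups. For each, the best each vehicle can do is its own shortest tour through its group:
  {stop 1} + {stop 2, stop 3, stop 4, stop 5}: 6 + 44 = 50
  {stop 2} + {stop 1, stop 3, stop 4, stop 5}: 24 + 34 = 58
  {stop 1, stop 2} + {stop 3, stop 4, stop 5}: 26 + 29 = 55
  {stop 3} + {stop 1, stop 2, stop 4, stop 5}: 4 + 46 = 50
  {stop 1, stop 3} + {stop 2, stop 4, stop 5}: 10 + 44 = 54
  {stop 2, stop 3} + {stop 1, stop 4, stop 5}: 27 + 34 = 61
  … (15 splits in total)
Best: vehicle 1 Base → stop 1 → Base = 6; vehicle 2 Base → stop 2 → stop 4 → stop 5 → stop 3 → Base = 44; combined 50.

Minimum combined distance: 50 km.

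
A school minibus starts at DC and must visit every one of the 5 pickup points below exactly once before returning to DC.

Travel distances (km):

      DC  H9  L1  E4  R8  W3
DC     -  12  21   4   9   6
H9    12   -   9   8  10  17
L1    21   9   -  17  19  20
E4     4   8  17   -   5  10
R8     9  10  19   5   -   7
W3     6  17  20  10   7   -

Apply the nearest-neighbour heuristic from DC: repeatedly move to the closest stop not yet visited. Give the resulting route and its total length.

63 km along DC → E4 → R8 → W3 → H9 → L1 → DC.

From DC: distances to unvisited — E4=4, W3=6, R8=9, H9=12, L1=21. Nearest is E4 (4).
From E4: distances to unvisited — R8=5, H9=8, W3=10, L1=17. Nearest is R8 (5).
From R8: distances to unvisited — W3=7, H9=10, L1=19. Nearest is W3 (7).
From W3: distances to unvisited — H9=17, L1=20. Nearest is H9 (17).
From H9: distances to unvisited — L1=9. Nearest is L1 (9).
Return L1→DC: 21.
Total = 4 + 5 + 7 + 17 + 9 + 21 = 63.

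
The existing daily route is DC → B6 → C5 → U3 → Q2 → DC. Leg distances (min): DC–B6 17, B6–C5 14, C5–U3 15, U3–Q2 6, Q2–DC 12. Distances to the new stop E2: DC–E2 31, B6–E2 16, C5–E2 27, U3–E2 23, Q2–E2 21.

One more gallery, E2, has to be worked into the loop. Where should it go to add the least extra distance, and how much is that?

Insertion cost between consecutive stops i–j is d(i,E2) + d(E2,j) − d(i,j):
  between DC and B6: 31 + 16 − 17 = 30
  between B6 and C5: 16 + 27 − 14 = 29
  between C5 and U3: 27 + 23 − 15 = 35
  between U3 and Q2: 23 + 21 − 6 = 38
  between Q2 and DC: 21 + 31 − 12 = 40
Cheapest insertion is between B6 and C5, adding 29.
New total = 64 + 29 = 93.

+29 min — insert E2 between B6 and C5.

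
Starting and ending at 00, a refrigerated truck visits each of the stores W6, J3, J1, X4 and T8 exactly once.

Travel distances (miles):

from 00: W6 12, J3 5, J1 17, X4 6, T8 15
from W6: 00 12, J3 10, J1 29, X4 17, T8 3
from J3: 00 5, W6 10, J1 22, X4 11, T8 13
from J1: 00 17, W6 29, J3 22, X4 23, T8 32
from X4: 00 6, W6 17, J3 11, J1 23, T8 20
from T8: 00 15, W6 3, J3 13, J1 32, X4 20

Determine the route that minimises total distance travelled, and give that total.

Shortest round trip = 78 miles.

There are 60 distinct closed tours to check (reversals are equivalent).
00-W6-J3-J1-X4-T8-00: 12+10+22+23+20+15 = 102
00-W6-J3-J1-T8-X4-00: 12+10+22+32+20+6 = 102
00-W6-J3-X4-J1-T8-00: 12+10+11+23+32+15 = 103
00-W6-J3-X4-T8-J1-00: 12+10+11+20+32+17 = 102
00-W6-J3-T8-J1-X4-00: 12+10+13+32+23+6 = 96
00-W6-J3-T8-X4-J1-00: 12+10+13+20+23+17 = 95
00-W6-J1-J3-X4-T8-00: 12+29+22+11+20+15 = 109
00-W6-J1-J3-T8-X4-00: 12+29+22+13+20+6 = 102
00-W6-J1-X4-J3-T8-00: 12+29+23+11+13+15 = 103
00-W6-J1-X4-T8-J3-00: 12+29+23+20+13+5 = 102
00-W6-J1-T8-J3-X4-00: 12+29+32+13+11+6 = 103
00-W6-J1-T8-X4-J3-00: 12+29+32+20+11+5 = 109
00-W6-X4-J3-J1-T8-00: 12+17+11+22+32+15 = 109
00-W6-X4-J3-T8-J1-00: 12+17+11+13+32+17 = 102
… (46 more)
00-J3-W6-T8-X4-J1-00: 5+10+3+20+23+17 = 78  ← best
The minimum is 78.
One optimal route: 00 → J3 → W6 → T8 → X4 → J1 → 00 (or its reverse).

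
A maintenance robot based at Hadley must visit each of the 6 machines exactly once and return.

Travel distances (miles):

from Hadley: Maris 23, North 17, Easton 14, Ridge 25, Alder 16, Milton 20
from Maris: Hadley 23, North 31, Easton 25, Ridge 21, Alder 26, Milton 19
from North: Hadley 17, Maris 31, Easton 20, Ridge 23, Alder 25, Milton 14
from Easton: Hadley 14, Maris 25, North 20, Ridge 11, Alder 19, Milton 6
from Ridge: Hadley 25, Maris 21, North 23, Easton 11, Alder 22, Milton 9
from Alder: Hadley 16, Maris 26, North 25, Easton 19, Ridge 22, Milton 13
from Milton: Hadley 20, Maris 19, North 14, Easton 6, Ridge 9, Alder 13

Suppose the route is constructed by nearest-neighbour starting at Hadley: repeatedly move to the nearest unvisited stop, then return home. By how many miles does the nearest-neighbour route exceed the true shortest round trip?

Excess over optimum: 7 miles.

From Hadley: Easton=14, Alder=16, North=17, Milton=20, Maris=23, Ridge=25 → choose Easton (14).
From Easton: Milton=6, Ridge=11, Alder=19, North=20, Maris=25 → choose Milton (6).
From Milton: Ridge=9, Alder=13, North=14, Maris=19 → choose Ridge (9).
From Ridge: Maris=21, Alder=22, North=23 → choose Maris (21).
From Maris: Alder=26, North=31 → choose Alder (26).
From Alder: North=25 → choose North (25).
NN route Hadley → Easton → Milton → Ridge → Maris → Alder → North → Hadley costs 118.
Optimal: Hadley → North → Milton → Easton → Ridge → Maris → Alder → Hadley costs 111 (by enumerating all 360 distinct tours).
Excess = 118 − 111 = 7.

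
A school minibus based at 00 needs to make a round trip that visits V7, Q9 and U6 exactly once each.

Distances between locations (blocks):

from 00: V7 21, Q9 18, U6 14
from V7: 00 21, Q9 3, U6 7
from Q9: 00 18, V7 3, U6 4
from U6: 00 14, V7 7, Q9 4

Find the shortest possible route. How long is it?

00 - V7 - Q9 - U6 - 00: 21+3+4+14 = 42
00 - V7 - U6 - Q9 - 00: 21+7+4+18 = 50
00 - Q9 - V7 - U6 - 00: 18+3+7+14 = 42
The minimum is 42.
One optimal route: 00 → V7 → Q9 → U6 → 00 (or its reverse).

Shortest round trip = 42 blocks.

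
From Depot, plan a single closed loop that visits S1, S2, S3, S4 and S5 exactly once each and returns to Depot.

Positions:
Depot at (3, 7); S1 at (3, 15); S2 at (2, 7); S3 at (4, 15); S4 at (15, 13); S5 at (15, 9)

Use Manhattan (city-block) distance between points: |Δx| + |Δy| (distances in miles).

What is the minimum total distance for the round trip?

Depot-S1-S2-S3-S4-S5-Depot: 8+9+10+13+4+14 = 58
Depot-S1-S2-S3-S5-S4-Depot: 8+9+10+17+4+18 = 66
Depot-S1-S2-S4-S3-S5-Depot: 8+9+19+13+17+14 = 80
Depot-S1-S2-S4-S5-S3-Depot: 8+9+19+4+17+9 = 66
Depot-S1-S2-S5-S3-S4-Depot: 8+9+15+17+13+18 = 80
Depot-S1-S2-S5-S4-S3-Depot: 8+9+15+4+13+9 = 58
Depot-S1-S3-S2-S4-S5-Depot: 8+1+10+19+4+14 = 56
Depot-S1-S3-S2-S5-S4-Depot: 8+1+10+15+4+18 = 56
Depot-S1-S3-S4-S2-S5-Depot: 8+1+13+19+15+14 = 70
Depot-S1-S3-S4-S5-S2-Depot: 8+1+13+4+15+1 = 42
Depot-S1-S3-S5-S2-S4-Depot: 8+1+17+15+19+18 = 78
Depot-S1-S3-S5-S4-S2-Depot: 8+1+17+4+19+1 = 50
Depot-S1-S4-S2-S3-S5-Depot: 8+14+19+10+17+14 = 82
Depot-S1-S4-S2-S5-S3-Depot: 8+14+19+15+17+9 = 82
… (46 more)
The minimum is 42.
One optimal route: Depot → S1 → S3 → S4 → S5 → S2 → Depot (or its reverse).

Minimum total distance: 42 miles.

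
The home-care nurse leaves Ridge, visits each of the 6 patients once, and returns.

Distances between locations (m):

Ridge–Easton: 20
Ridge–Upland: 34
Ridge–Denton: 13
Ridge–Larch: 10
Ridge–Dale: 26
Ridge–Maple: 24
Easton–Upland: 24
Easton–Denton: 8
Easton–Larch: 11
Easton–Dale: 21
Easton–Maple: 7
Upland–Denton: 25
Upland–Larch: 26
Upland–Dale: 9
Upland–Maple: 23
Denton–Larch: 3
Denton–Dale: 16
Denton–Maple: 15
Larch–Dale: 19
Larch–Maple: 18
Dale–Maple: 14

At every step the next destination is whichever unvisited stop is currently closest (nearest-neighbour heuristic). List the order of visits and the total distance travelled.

From Ridge: distances to unvisited — Larch=10, Denton=13, Easton=20, Maple=24, Dale=26, Upland=34. Nearest is Larch (10).
From Larch: distances to unvisited — Denton=3, Easton=11, Maple=18, Dale=19, Upland=26. Nearest is Denton (3).
From Denton: distances to unvisited — Easton=8, Maple=15, Dale=16, Upland=25. Nearest is Easton (8).
From Easton: distances to unvisited — Maple=7, Dale=21, Upland=24. Nearest is Maple (7).
From Maple: distances to unvisited — Dale=14, Upland=23. Nearest is Dale (14).
From Dale: distances to unvisited — Upland=9. Nearest is Upland (9).
Return Upland→Ridge: 34.
Total = 10 + 3 + 8 + 7 + 14 + 9 + 34 = 85.

Nearest-neighbour total = 85 m; route Ridge → Larch → Denton → Easton → Maple → Dale → Upland → Ridge.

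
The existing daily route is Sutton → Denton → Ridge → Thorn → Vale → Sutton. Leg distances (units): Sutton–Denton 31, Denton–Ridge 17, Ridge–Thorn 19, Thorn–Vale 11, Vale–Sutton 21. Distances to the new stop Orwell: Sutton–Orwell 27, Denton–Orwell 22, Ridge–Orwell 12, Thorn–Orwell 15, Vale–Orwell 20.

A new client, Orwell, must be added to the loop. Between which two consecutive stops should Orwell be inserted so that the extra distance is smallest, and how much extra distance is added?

Insertion cost between consecutive stops i–j is d(i,Orwell) + d(Orwell,j) − d(i,j):
  between Sutton and Denton: 27 + 22 − 31 = 18
  between Denton and Ridge: 22 + 12 − 17 = 17
  between Ridge and Thorn: 12 + 15 − 19 = 8
  between Thorn and Vale: 15 + 20 − 11 = 24
  between Vale and Sutton: 20 + 27 − 21 = 26
Cheapest insertion is between Ridge and Thorn, adding 8.
New total = 99 + 8 = 107.

+8 — insert Orwell between Ridge and Thorn.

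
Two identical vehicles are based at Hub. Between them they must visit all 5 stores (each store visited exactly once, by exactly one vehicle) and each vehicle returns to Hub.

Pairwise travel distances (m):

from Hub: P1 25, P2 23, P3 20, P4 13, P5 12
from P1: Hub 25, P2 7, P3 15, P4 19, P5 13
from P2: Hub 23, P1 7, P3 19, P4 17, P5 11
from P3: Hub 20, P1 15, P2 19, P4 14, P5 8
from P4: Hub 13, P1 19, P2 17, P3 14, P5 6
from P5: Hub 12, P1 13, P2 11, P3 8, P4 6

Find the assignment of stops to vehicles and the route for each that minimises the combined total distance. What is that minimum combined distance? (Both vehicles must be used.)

There are 2^4 − 1 = 15 ways to divide the 5 stops into two non-empty groups. For each, the best each vehicle can do is its own shortest tour through its group:
  {P1} + {P2, P3, P4, P5}: 50 + 69 = 119
  {P2} + {P1, P3, P4, P5}: 46 + 67 = 113
  {P1, P2} + {P3, P4, P5}: 55 + 47 = 102
  {P3} + {P1, P2, P4, P5}: 40 + 62 = 102
  {P1, P3} + {P2, P4, P5}: 60 + 53 = 113
  {P2, P3} + {P1, P4, P5}: 62 + 57 = 119
  … (15 splits in total)
  {P4} + {P1, P2, P3, P5}: 26 + 65 = 91  ← best
Best: vehicle 1 Hub → P4 → Hub = 26; vehicle 2 Hub → P2 → P1 → P3 → P5 → Hub = 65; combined 91.

Minimum combined distance: 91 m.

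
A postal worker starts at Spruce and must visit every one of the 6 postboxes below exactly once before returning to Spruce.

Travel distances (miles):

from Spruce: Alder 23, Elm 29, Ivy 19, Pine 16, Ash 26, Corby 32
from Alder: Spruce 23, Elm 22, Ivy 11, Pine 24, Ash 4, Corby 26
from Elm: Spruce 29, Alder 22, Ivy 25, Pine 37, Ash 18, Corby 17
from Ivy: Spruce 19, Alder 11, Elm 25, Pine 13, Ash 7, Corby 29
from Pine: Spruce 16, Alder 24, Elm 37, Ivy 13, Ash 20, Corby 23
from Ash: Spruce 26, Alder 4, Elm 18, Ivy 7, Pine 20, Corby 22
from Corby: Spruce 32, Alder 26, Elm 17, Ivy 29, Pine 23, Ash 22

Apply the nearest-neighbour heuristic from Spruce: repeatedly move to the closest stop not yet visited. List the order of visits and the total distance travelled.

Nearest-neighbour total = 111 miles; route Spruce → Pine → Ivy → Ash → Alder → Elm → Corby → Spruce.

From Spruce: distances to unvisited — Pine=16, Ivy=19, Alder=23, Ash=26, Elm=29, Corby=32. Nearest is Pine (16).
From Pine: distances to unvisited — Ivy=13, Ash=20, Corby=23, Alder=24, Elm=37. Nearest is Ivy (13).
From Ivy: distances to unvisited — Ash=7, Alder=11, Elm=25, Corby=29. Nearest is Ash (7).
From Ash: distances to unvisited — Alder=4, Elm=18, Corby=22. Nearest is Alder (4).
From Alder: distances to unvisited — Elm=22, Corby=26. Nearest is Elm (22).
From Elm: distances to unvisited — Corby=17. Nearest is Corby (17).
Return Corby→Spruce: 32.
Total = 16 + 13 + 7 + 4 + 22 + 17 + 32 = 111.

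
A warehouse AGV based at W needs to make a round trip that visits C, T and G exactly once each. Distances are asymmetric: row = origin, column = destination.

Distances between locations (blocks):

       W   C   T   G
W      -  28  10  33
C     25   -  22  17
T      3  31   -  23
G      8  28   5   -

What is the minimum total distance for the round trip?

W→C→T→G→W: 28+22+23+8 = 81
W→C→G→T→W: 28+17+5+3 = 53
W→T→C→G→W: 10+31+17+8 = 66
W→T→G→C→W: 10+23+28+25 = 86
W→G→C→T→W: 33+28+22+3 = 86
W→G→T→C→W: 33+5+31+25 = 94
The minimum is 53.
One optimal route: W → C → G → T → W.

53 blocks — the shortest possible round trip.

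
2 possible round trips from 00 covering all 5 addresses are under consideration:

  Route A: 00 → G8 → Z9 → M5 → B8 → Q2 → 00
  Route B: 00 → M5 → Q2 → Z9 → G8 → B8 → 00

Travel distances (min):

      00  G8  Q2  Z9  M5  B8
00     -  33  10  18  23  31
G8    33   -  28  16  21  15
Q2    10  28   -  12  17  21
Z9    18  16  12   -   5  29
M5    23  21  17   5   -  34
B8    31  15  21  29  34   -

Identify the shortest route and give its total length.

Route A: 33 + 16 + 5 + 34 + 21 + 10 = 119
Route B: 23 + 17 + 12 + 16 + 15 + 31 = 114

114 min — Route B is the shortest.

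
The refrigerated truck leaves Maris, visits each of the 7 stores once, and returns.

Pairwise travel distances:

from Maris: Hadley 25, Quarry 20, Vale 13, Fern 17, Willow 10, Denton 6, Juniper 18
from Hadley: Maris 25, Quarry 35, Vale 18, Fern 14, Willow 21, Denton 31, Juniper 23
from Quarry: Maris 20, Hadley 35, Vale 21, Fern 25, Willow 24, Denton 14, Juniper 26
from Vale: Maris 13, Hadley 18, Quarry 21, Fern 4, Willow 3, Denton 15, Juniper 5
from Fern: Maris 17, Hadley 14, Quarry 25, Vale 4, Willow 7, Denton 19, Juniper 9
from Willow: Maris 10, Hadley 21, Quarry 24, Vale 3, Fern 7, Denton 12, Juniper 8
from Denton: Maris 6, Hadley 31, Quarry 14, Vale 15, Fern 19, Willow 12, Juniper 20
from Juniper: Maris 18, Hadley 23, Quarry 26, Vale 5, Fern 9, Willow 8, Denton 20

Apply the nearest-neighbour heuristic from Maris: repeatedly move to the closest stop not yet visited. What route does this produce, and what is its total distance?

At Maris the remaining stops are Denton 6, Willow 10, Vale 13, Fern 17, Juniper 18, Quarry 20, Hadley 25; go to Denton.
At Denton the remaining stops are Willow 12, Quarry 14, Vale 15, Fern 19, Juniper 20, Hadley 31; go to Willow.
At Willow the remaining stops are Vale 3, Fern 7, Juniper 8, Hadley 21, Quarry 24; go to Vale.
At Vale the remaining stops are Fern 4, Juniper 5, Hadley 18, Quarry 21; go to Fern.
At Fern the remaining stops are Juniper 9, Hadley 14, Quarry 25; go to Juniper.
At Juniper the remaining stops are Hadley 23, Quarry 26; go to Hadley.
At Hadley the remaining stops are Quarry 35; go to Quarry.
Return Quarry→Maris: 20.
Total = 6 + 12 + 3 + 4 + 9 + 23 + 35 + 20 = 112.

Nearest-neighbour total = 112; route Maris → Denton → Willow → Vale → Fern → Juniper → Hadley → Quarry → Maris.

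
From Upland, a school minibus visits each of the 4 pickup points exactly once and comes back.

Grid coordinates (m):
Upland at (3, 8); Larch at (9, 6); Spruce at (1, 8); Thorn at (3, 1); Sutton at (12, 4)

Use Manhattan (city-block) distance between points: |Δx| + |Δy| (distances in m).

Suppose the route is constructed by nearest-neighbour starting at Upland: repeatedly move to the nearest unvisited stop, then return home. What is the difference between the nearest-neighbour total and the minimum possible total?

4 m longer than the optimal tour.

From Upland: Spruce=2, Thorn=7, Larch=8, Sutton=13 → choose Spruce (2).
From Spruce: Thorn=9, Larch=10, Sutton=15 → choose Thorn (9).
From Thorn: Larch=11, Sutton=12 → choose Larch (11).
From Larch: Sutton=5 → choose Sutton (5).
NN route Upland → Spruce → Thorn → Larch → Sutton → Upland costs 40.
Optimal: Upland → Larch → Sutton → Thorn → Spruce → Upland costs 36 (by enumerating all 12 distinct tours).
Excess = 40 − 36 = 4.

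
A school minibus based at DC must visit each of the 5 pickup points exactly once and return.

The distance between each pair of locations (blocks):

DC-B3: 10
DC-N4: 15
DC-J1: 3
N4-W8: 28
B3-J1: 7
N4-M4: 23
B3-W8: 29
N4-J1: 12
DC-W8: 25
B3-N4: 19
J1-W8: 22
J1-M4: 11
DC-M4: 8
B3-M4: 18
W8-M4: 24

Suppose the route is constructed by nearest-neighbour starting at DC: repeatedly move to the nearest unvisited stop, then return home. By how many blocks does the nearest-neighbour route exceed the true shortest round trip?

From DC: J1=3, M4=8, B3=10, N4=15, W8=25 → choose J1 (3).
From J1: B3=7, M4=11, N4=12, W8=22 → choose B3 (7).
From B3: M4=18, N4=19, W8=29 → choose M4 (18).
From M4: N4=23, W8=24 → choose N4 (23).
From N4: W8=28 → choose W8 (28).
NN route DC → J1 → B3 → M4 → N4 → W8 → DC costs 104.
Optimal: DC → B3 → J1 → N4 → W8 → M4 → DC costs 89 (by enumerating all 60 distinct tours).
Excess = 104 − 89 = 15.

Excess over optimum: 15 blocks.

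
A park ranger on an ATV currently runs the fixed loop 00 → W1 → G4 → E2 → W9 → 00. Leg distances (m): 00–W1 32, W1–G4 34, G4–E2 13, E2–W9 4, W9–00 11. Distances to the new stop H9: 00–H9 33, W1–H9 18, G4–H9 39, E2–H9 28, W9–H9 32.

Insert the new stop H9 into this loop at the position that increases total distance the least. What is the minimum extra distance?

+19 m — insert H9 between 00 and W1.

Insertion cost between consecutive stops i–j is d(i,H9) + d(H9,j) − d(i,j):
  between 00 and W1: 33 + 18 − 32 = 19
  between W1 and G4: 18 + 39 − 34 = 23
  between G4 and E2: 39 + 28 − 13 = 54
  between E2 and W9: 28 + 32 − 4 = 56
  between W9 and 00: 32 + 33 − 11 = 54
Cheapest insertion is between 00 and W1, adding 19.
New total = 94 + 19 = 113.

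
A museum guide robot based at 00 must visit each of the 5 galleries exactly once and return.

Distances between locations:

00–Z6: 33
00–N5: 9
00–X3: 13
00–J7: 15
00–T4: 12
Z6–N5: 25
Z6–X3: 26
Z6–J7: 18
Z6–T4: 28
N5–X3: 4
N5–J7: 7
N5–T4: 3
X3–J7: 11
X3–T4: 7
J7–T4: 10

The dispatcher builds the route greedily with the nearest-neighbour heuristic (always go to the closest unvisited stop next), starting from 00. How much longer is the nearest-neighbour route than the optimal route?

00: N5=9, T4=12, X3=13, J7=15, Z6=33 ⇒ N5
N5: T4=3, X3=4, J7=7, Z6=25 ⇒ T4
T4: X3=7, J7=10, Z6=28 ⇒ X3
X3: J7=11, Z6=26 ⇒ J7
J7: Z6=18 ⇒ Z6
NN route 00 → N5 → T4 → X3 → J7 → Z6 → 00 costs 81.
Optimal: 00 → N5 → T4 → X3 → Z6 → J7 → 00 costs 78 (by enumerating all 60 distinct tours).
Excess = 81 − 78 = 3.

3 longer than the optimal tour.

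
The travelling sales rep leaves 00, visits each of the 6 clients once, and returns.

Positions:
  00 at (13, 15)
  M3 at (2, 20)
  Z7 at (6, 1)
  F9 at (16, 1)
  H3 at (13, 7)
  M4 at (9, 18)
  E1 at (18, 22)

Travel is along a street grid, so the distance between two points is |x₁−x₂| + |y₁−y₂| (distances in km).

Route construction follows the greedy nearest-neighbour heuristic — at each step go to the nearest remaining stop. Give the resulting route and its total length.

94 km along 00 → M4 → M3 → E1 → H3 → F9 → Z7 → 00.

At 00 the remaining stops are M4 7, H3 8, E1 12, M3 16, F9 17, Z7 21; go to M4.
At M4 the remaining stops are M3 9, E1 13, H3 15, Z7 20, F9 24; go to M3.
At M3 the remaining stops are E1 18, Z7 23, H3 24, F9 33; go to E1.
At E1 the remaining stops are H3 20, F9 23, Z7 33; go to H3.
At H3 the remaining stops are F9 9, Z7 13; go to F9.
At F9 the remaining stops are Z7 10; go to Z7.
Return Z7→00: 21.
Total = 7 + 9 + 18 + 20 + 9 + 10 + 21 = 94.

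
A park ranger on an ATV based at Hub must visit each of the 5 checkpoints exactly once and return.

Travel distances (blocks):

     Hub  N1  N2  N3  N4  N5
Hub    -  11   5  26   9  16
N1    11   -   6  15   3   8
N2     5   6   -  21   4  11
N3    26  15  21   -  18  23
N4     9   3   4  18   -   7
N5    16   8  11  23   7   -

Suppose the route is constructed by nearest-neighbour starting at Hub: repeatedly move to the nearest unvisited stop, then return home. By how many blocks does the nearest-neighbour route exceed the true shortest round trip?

Excess over optimum: 4 blocks.

Hub: N2=5, N4=9, N1=11, N5=16, N3=26 ⇒ N2
N2: N4=4, N1=6, N5=11, N3=21 ⇒ N4
N4: N1=3, N5=7, N3=18 ⇒ N1
N1: N5=8, N3=15 ⇒ N5
N5: N3=23 ⇒ N3
NN route Hub → N2 → N4 → N1 → N5 → N3 → Hub costs 69.
Optimal: Hub → N1 → N3 → N5 → N4 → N2 → Hub costs 65 (by enumerating all 60 distinct tours).
Excess = 69 − 65 = 4.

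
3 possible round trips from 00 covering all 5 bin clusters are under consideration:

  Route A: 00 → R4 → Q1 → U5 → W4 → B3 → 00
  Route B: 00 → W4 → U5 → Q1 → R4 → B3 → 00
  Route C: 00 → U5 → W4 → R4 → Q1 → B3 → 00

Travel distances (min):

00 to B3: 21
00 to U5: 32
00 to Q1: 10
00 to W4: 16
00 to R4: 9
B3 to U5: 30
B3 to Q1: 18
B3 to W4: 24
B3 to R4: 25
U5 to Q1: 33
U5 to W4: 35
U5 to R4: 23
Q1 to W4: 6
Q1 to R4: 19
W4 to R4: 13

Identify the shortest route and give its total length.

Route A: 9 + 19 + 33 + 35 + 24 + 21 = 141
Route B: 16 + 35 + 33 + 19 + 25 + 21 = 149
Route C: 32 + 35 + 13 + 19 + 18 + 21 = 138

138 min — Route C is the shortest.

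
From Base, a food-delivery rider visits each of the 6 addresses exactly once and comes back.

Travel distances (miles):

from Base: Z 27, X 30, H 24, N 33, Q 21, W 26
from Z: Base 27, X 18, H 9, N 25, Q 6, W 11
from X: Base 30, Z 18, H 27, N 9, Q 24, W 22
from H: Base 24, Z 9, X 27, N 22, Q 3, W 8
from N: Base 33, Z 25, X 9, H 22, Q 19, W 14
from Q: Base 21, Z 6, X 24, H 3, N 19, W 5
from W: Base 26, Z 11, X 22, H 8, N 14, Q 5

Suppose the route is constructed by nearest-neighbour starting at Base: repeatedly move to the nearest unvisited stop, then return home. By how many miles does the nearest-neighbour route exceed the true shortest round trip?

Excess over optimum: 6 miles.

From Base: Q=21, H=24, W=26, Z=27, X=30, N=33 → choose Q (21).
From Q: H=3, W=5, Z=6, N=19, X=24 → choose H (3).
From H: W=8, Z=9, N=22, X=27 → choose W (8).
From W: Z=11, N=14, X=22 → choose Z (11).
From Z: X=18, N=25 → choose X (18).
From X: N=9 → choose N (9).
NN route Base → Q → H → W → Z → X → N → Base costs 103.
Optimal: Base → Z → H → Q → W → N → X → Base costs 97 (by enumerating all 360 distinct tours).
Excess = 103 − 97 = 6.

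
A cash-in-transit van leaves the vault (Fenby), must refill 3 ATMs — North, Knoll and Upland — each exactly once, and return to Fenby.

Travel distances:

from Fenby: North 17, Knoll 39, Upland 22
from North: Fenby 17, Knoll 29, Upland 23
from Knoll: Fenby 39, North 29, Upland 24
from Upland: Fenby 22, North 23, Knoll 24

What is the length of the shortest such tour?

Minimum total distance: 92.

Fenby→North→Knoll→Upland→Fenby: 17+29+24+22 = 92
Fenby→North→Upland→Knoll→Fenby: 17+23+24+39 = 103
Fenby→Knoll→North→Upland→Fenby: 39+29+23+22 = 113
The minimum is 92.
One optimal route: Fenby → North → Knoll → Upland → Fenby (or its reverse).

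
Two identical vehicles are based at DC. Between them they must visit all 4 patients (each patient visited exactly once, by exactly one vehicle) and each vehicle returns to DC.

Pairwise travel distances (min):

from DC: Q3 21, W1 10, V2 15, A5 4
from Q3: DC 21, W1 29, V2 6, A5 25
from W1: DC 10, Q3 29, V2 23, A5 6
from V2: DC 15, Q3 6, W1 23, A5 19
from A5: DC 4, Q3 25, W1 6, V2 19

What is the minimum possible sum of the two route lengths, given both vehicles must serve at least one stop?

Try each way of splitting the stops between the two vehicles (each non-empty) and, for each split, find the best tour for each vehicle:
  {Q3} + {W1, V2, A5}: 42 + 48 = 90
  {W1} + {Q3, V2, A5}: 20 + 50 = 70
  {Q3, W1} + {V2, A5}: 60 + 38 = 98
  {V2} + {Q3, W1, A5}: 30 + 60 = 90
  {Q3, V2} + {W1, A5}: 42 + 20 = 62
  {W1, V2} + {Q3, A5}: 48 + 50 = 98
  … (7 splits in total)
Best: vehicle 1 DC → Q3 → V2 → DC = 42; vehicle 2 DC → W1 → A5 → DC = 20; combined 62.

62 min — the smallest possible combined total.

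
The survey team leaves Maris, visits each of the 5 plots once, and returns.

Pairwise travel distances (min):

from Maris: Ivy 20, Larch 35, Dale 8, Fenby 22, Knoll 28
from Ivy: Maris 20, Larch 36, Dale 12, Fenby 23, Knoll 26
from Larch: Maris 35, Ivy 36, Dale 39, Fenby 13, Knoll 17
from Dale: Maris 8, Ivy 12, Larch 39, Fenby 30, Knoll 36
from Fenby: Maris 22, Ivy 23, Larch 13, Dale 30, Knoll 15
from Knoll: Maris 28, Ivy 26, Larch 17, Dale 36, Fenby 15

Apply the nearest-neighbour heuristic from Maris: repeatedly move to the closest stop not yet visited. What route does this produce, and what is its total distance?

Maris → [Dale:8 / Ivy:20 / Fenby:22 / Knoll:28 / Larch:35] → Dale (8)
Dale → [Ivy:12 / Fenby:30 / Knoll:36 / Larch:39] → Ivy (12)
Ivy → [Fenby:23 / Knoll:26 / Larch:36] → Fenby (23)
Fenby → [Larch:13 / Knoll:15] → Larch (13)
Larch → [Knoll:17] → Knoll (17)
Return Knoll→Maris: 28.
Total = 8 + 12 + 23 + 13 + 17 + 28 = 101.

Nearest-neighbour total = 101 min; route Maris → Dale → Ivy → Fenby → Larch → Knoll → Maris.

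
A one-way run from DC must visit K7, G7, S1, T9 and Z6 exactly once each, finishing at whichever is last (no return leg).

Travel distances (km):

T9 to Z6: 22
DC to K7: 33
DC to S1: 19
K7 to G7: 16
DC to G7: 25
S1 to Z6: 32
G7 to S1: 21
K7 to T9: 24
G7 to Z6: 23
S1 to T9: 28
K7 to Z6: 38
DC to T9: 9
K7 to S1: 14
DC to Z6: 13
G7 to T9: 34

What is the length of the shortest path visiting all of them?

Shortest open route: 84 km.

There are 5! = 120 possible orderings.
DC → K7 → G7 → S1 → T9 → Z6: 33+16+21+28+22 = 120
DC → K7 → G7 → S1 → Z6 → T9: 33+16+21+32+22 = 124
DC → K7 → G7 → T9 → S1 → Z6: 33+16+34+28+32 = 143
DC → K7 → G7 → T9 → Z6 → S1: 33+16+34+22+32 = 137
DC → K7 → G7 → Z6 → S1 → T9: 33+16+23+32+28 = 132
DC → K7 → G7 → Z6 → T9 → S1: 33+16+23+22+28 = 122
DC → K7 → S1 → G7 → T9 → Z6: 33+14+21+34+22 = 124
DC → K7 → S1 → G7 → Z6 → T9: 33+14+21+23+22 = 113
DC → K7 → S1 → T9 → G7 → Z6: 33+14+28+34+23 = 132
DC → K7 → S1 → T9 → Z6 → G7: 33+14+28+22+23 = 120
DC → K7 → S1 → Z6 → G7 → T9: 33+14+32+23+34 = 136
DC → K7 → S1 → Z6 → T9 → G7: 33+14+32+22+34 = 135
DC → K7 → T9 → G7 → S1 → Z6: 33+24+34+21+32 = 144
DC → K7 → T9 → G7 → Z6 → S1: 33+24+34+23+32 = 146
… (106 more)
DC → T9 → Z6 → G7 → K7 → S1: 9+22+23+16+14 = 84  ← best
The minimum is 84.
One shortest path: DC → T9 → Z6 → G7 → K7 → S1.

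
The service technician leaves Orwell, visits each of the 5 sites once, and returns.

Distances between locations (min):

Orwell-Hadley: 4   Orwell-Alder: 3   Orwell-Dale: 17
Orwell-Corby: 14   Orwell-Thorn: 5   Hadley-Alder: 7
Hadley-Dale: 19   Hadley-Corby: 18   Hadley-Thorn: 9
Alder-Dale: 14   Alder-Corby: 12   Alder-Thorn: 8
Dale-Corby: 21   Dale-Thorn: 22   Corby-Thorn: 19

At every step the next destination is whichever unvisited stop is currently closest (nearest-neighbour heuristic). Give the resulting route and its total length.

At Orwell the remaining stops are Alder 3, Hadley 4, Thorn 5, Corby 14, Dale 17; go to Alder.
At Alder the remaining stops are Hadley 7, Thorn 8, Corby 12, Dale 14; go to Hadley.
At Hadley the remaining stops are Thorn 9, Corby 18, Dale 19; go to Thorn.
At Thorn the remaining stops are Corby 19, Dale 22; go to Corby.
At Corby the remaining stops are Dale 21; go to Dale.
Return Dale→Orwell: 17.
Total = 3 + 7 + 9 + 19 + 21 + 17 = 76.

76 min along Orwell → Alder → Hadley → Thorn → Corby → Dale → Orwell.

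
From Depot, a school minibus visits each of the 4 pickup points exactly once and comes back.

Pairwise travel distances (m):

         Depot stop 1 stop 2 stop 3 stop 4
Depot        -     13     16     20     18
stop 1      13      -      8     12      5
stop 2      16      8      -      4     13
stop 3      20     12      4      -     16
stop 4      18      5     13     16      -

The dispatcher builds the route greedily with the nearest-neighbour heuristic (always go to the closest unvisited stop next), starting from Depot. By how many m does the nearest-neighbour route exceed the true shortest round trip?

From Depot: stop 1=13, stop 2=16, stop 4=18, stop 3=20 → choose stop 1 (13).
From stop 1: stop 4=5, stop 2=8, stop 3=12 → choose stop 4 (5).
From stop 4: stop 2=13, stop 3=16 → choose stop 2 (13).
From stop 2: stop 3=4 → choose stop 3 (4).
NN route Depot → stop 1 → stop 4 → stop 2 → stop 3 → Depot costs 55.
Optimal: Depot → stop 1 → stop 4 → stop 3 → stop 2 → Depot costs 54 (by enumerating all 12 distinct tours).
Excess = 55 − 54 = 1.

The nearest-neighbour route is 1 m longer than optimal.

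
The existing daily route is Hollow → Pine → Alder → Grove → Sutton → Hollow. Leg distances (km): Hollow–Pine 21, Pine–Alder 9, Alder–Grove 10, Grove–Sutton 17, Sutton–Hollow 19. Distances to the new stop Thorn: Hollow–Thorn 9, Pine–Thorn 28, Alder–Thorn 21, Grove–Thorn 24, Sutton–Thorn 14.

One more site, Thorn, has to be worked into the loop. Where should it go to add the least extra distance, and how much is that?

+4 km — insert Thorn between Sutton and Hollow.

Insertion cost between consecutive stops i–j is d(i,Thorn) + d(Thorn,j) − d(i,j):
  between Hollow and Pine: 9 + 28 − 21 = 16
  between Pine and Alder: 28 + 21 − 9 = 40
  between Alder and Grove: 21 + 24 − 10 = 35
  between Grove and Sutton: 24 + 14 − 17 = 21
  between Sutton and Hollow: 14 + 9 − 19 = 4
Cheapest insertion is between Sutton and Hollow, adding 4.
New total = 76 + 4 = 80.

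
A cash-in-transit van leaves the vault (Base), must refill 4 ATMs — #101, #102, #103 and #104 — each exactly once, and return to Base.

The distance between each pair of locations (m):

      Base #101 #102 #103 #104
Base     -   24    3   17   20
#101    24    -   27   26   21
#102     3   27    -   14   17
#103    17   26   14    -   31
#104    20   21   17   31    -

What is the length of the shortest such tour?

There are 12 distinct closed tours to check (reversals are equivalent).
Base → #101 → #102 → #103 → #104 → Base: 24+27+14+31+20 = 116
Base → #101 → #102 → #104 → #103 → Base: 24+27+17+31+17 = 116
Base → #101 → #103 → #102 → #104 → Base: 24+26+14+17+20 = 101
Base → #101 → #103 → #104 → #102 → Base: 24+26+31+17+3 = 101
Base → #101 → #104 → #102 → #103 → Base: 24+21+17+14+17 = 93
Base → #101 → #104 → #103 → #102 → Base: 24+21+31+14+3 = 93
Base → #102 → #101 → #103 → #104 → Base: 3+27+26+31+20 = 107
Base → #102 → #101 → #104 → #103 → Base: 3+27+21+31+17 = 99
Base → #102 → #103 → #101 → #104 → Base: 3+14+26+21+20 = 84
Base → #102 → #104 → #101 → #103 → Base: 3+17+21+26+17 = 84
Base → #103 → #101 → #102 → #104 → Base: 17+26+27+17+20 = 107
Base → #103 → #102 → #101 → #104 → Base: 17+14+27+21+20 = 99
The minimum is 84.
One optimal route: Base → #102 → #103 → #101 → #104 → Base (or its reverse).

84 m — the shortest possible round trip.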